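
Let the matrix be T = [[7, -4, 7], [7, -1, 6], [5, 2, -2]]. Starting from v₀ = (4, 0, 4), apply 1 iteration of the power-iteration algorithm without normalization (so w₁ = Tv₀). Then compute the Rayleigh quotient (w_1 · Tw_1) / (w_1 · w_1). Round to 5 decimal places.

6.81016

w1 = Tv₀ = (56, 52, 12)
Tw1 = (268, 412, 360)
w1·Tw1 = 56·268 + 52·412 + 12·360 = 40752; w1·w1 = 56·56 + 52·52 + 12·12 = 5984
λ ≈ 40752/5984 = 6.81016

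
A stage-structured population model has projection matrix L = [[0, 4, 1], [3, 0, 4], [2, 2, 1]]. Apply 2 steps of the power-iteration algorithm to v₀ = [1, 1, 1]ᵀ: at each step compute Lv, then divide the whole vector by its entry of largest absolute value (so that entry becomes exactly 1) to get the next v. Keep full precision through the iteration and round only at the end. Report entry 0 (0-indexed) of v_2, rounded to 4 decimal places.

0.9429

Lv0 = (5.00000, 7.00000, 5.00000); divide by 7.00000 → v1 = (0.71429, 1.00000, 0.71429)
Lv1 = (4.71429, 5.00000, 4.14286); divide by 5.00000 → v2 = (0.94286, 1.00000, 0.82857)
Requested entry of v2: 33/35 = 0.9429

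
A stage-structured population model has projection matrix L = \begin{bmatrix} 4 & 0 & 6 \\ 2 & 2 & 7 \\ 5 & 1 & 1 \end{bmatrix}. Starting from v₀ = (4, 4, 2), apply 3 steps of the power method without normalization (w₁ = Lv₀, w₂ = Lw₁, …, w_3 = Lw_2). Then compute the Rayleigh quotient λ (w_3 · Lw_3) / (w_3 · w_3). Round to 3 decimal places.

λ ≈ 8.815

w1 = Lv₀ = (4·4 + 0·4 + 6·2; 2·4 + 2·4 + 7·2; 5·4 + 1·4 + 1·2) = (28, 30, 26)
w2 = Lw1 = (4·28 + 0·30 + 6·26; 2·28 + 2·30 + 7·26; 5·28 + 1·30 + 1·26) = (268, 298, 196)
w3 = Lw2 = (2248, 2504, 1834)
Lw3 = (19996, 22342, 15578)
w3·Lw3 = 2248·19996 + 2504·22342 + 1834·15578 = 129465428; w3·w3 = 2248·2248 + 2504·2504 + 1834·1834 = 14687076
λ ≈ 129465428/14687076 = 8.815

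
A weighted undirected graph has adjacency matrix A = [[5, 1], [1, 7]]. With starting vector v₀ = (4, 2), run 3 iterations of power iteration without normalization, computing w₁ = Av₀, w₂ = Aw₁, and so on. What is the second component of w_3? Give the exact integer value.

1164

w1 = Av₀ = (5·4 + 1·2; 1·4 + 7·2) = (22, 18)
w2 = Aw1 = (5·22 + 1·18; 1·22 + 7·18) = (128, 148)
w3 = Aw2 = (788, 1164)
The requested component of w3 is 1164.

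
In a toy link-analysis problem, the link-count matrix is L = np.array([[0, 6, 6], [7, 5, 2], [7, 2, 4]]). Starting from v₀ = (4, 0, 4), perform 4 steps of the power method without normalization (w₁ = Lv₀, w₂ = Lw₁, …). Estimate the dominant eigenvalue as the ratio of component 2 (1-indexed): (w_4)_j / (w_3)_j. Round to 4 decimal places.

12.4664

w1 = Lv₀ = (0·4 + 6·0 + 6·4; 7·4 + 5·0 + 2·4; 7·4 + 2·0 + 4·4) = (24, 36, 44)
w2 = Lw1 = (0·24 + 6·36 + 6·44; 7·24 + 5·36 + 2·44; 7·24 + 2·36 + 4·44) = (480, 436, 416)
w3 = Lw2 = (5112, 6372, 5896)
w4 = Lw3 = (73608, 79436, 72112)
Ratio at component: 79436 / 6372 = 12.4664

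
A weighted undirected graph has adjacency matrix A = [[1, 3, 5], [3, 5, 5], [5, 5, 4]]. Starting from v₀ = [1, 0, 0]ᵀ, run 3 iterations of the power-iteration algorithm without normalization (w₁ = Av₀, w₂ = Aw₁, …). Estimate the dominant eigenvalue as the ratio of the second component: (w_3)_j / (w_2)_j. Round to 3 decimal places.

λ ≈ 12.093

w1 = Av₀ = (1, 3, 5)
w2 = Aw1 = (35, 43, 40)
w3 = Aw2 = (364, 520, 550)
Ratio at component: 520 / 43 = 12.093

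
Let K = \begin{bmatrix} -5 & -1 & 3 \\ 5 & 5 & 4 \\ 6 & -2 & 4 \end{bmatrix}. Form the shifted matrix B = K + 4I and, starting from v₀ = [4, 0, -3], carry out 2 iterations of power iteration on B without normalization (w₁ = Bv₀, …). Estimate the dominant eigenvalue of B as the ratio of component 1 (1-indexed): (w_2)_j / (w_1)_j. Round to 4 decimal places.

-0.3846

B = K + 4I has rows (-1, -1, 3); (5, 9, 4); (6, -2, 8)
w1 = Bv₀ = ((-1)·4 + (-1)·0 + 3·(-3); 5·4 + 9·0 + 4·(-3); 6·4 + (-2)·0 + 8·(-3)) = (-13, 8, 0)
w2 = Bw1 = ((-1)·(-13) + (-1)·8 + 3·0; 5·(-13) + 9·8 + 4·0; 6·(-13) + (-2)·8 + 8·0) = (5, 7, -94)
Ratio: 5/-13 = -0.3846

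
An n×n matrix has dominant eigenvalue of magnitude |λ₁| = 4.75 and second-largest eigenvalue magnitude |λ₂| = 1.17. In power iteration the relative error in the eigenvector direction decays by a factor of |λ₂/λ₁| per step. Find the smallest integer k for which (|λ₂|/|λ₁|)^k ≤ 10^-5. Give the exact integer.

|λ₂/λ₁| = 1.17/4.75 = 0.24632
Need k ≥ ln(10^-5) / ln(0.24632) = -11.5129 / -1.4011 ≈ 8.217
Smallest integer k satisfying the bound: 9

9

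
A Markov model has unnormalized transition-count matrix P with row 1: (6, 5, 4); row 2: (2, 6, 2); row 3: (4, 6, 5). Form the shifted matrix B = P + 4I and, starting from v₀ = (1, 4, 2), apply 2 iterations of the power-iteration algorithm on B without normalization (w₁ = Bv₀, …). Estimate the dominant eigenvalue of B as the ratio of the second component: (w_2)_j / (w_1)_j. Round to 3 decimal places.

13.652

B = P + 4I has rows (10, 5, 4); (2, 10, 2); (4, 6, 9)
w1 = Bv₀ = (38, 46, 46)
w2 = Bw1 = (794, 628, 842)
Ratio: 628/46 = 13.652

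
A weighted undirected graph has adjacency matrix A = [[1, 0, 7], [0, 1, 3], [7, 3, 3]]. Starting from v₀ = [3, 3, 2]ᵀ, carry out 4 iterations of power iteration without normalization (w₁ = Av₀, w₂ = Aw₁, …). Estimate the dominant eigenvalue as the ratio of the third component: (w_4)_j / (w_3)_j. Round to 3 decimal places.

w1 = Av₀ = (1·3 + 0·3 + 7·2; 0·3 + 1·3 + 3·2; 7·3 + 3·3 + 3·2) = (17, 9, 36)
w2 = Aw1 = (1·17 + 0·9 + 7·36; 0·17 + 1·9 + 3·36; 7·17 + 3·9 + 3·36) = (269, 117, 254)
w3 = Aw2 = (2047, 879, 2996)
w4 = Aw3 = (23019, 9867, 25954)
Ratio at component: 25954 / 2996 = 8.663

λ ≈ 8.663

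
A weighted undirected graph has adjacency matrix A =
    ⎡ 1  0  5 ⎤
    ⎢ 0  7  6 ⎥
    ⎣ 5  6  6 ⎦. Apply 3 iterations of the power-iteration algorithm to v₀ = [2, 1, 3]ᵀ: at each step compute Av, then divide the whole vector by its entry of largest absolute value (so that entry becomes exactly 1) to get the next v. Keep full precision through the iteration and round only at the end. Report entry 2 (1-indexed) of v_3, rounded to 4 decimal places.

Av0 = (17.00000, 25.00000, 34.00000); divide by 34.00000 → v1 = (0.50000, 0.73529, 1.00000)
Av1 = (5.50000, 11.14706, 12.91176); divide by 12.91176 → v2 = (0.42597, 0.86333, 1.00000)
Av2 = (5.42597, 12.04328, 13.30979); divide by 13.30979 → v3 = (0.40767, 0.90484, 1.00000)
Requested entry of v3: 5287/5843 = 0.9048

0.9048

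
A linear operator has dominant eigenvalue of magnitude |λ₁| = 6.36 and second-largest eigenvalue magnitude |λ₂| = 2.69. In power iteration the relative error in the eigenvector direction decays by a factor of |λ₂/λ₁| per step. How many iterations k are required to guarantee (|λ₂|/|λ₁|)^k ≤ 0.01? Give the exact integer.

6

|λ₂/λ₁| = 2.69/6.36 = 0.42296
Need k ≥ ln(0.01) / ln(0.42296) = -4.6052 / -0.8605 ≈ 5.352
Smallest integer k satisfying the bound: 6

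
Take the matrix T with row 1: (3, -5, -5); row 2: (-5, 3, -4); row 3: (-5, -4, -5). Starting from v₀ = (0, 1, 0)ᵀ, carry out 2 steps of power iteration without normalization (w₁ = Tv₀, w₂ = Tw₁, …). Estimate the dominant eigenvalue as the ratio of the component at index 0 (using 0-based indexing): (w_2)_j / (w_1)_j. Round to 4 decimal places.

w1 = Tv₀ = (3·0 + (-5)·1 + (-5)·0; (-5)·0 + 3·1 + (-4)·0; (-5)·0 + (-4)·1 + (-5)·0) = (-5, 3, -4)
w2 = Tw1 = (3·(-5) + (-5)·3 + (-5)·(-4); (-5)·(-5) + 3·3 + (-4)·(-4); (-5)·(-5) + (-4)·3 + (-5)·(-4)) = (-10, 50, 33)
Ratio at component: -10 / -5 = 2.0000

2.0000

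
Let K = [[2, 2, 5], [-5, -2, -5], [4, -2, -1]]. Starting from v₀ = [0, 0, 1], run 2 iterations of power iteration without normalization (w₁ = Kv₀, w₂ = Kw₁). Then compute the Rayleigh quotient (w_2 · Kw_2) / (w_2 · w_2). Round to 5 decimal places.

λ ≈ -0.44751

w1 = Kv₀ = (2·0 + 2·0 + 5·1; (-5)·0 + (-2)·0 + (-5)·1; 4·0 + (-2)·0 + (-1)·1) = (5, -5, -1)
w2 = Kw1 = (2·5 + 2·(-5) + 5·(-1); (-5)·5 + (-2)·(-5) + (-5)·(-1); 4·5 + (-2)·(-5) + (-1)·(-1)) = (-5, -10, 31)
Kw2 = (125, -110, -31)
w2·Kw2 = (-5)·125 + (-10)·(-110) + 31·(-31) = -486; w2·w2 = (-5)·(-5) + (-10)·(-10) + 31·31 = 1086
λ ≈ -486/1086 = -0.44751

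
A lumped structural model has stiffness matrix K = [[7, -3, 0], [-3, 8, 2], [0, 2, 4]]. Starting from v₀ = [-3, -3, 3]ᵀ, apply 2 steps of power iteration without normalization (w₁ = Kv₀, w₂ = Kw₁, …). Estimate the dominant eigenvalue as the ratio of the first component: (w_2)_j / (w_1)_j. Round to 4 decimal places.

4.7500

w1 = Kv₀ = (7·(-3) + (-3)·(-3) + 0·3; (-3)·(-3) + 8·(-3) + 2·3; 0·(-3) + 2·(-3) + 4·3) = (-12, -9, 6)
w2 = Kw1 = (7·(-12) + (-3)·(-9) + 0·6; (-3)·(-12) + 8·(-9) + 2·6; 0·(-12) + 2·(-9) + 4·6) = (-57, -24, 6)
Ratio at component: -57 / -12 = 4.7500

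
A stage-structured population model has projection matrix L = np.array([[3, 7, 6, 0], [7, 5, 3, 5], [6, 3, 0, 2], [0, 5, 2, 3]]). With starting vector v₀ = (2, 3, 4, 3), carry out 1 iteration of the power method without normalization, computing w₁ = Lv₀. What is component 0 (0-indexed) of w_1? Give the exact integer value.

51

w1 = Lv₀ = (3·2 + 7·3 + 6·4 + 0·3; 7·2 + 5·3 + 3·4 + 5·3; 6·2 + 3·3 + 0·4 + 2·3; 0·2 + 5·3 + 2·4 + 3·3) = (51, 56, 27, 32)
The requested component of w1 is 51.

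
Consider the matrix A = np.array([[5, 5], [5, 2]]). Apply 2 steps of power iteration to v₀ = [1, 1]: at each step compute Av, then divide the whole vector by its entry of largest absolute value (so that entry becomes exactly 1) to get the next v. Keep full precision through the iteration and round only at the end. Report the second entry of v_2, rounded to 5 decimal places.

Av0 = (10.000000, 7.000000); divide by 10.000000 → v1 = (1.000000, 0.700000)
Av1 = (8.500000, 6.400000); divide by 8.500000 → v2 = (1.000000, 0.752941)
Requested entry of v2: 64/85 = 0.75294

0.75294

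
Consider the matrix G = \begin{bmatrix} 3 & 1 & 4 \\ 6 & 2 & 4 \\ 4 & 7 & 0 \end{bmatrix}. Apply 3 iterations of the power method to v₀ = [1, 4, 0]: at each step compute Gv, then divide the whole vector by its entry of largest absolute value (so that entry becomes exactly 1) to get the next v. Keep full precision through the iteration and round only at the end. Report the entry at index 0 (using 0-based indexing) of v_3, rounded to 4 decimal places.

Gv0 = (7.00000, 14.00000, 32.00000); divide by 32.00000 → v1 = (0.21875, 0.43750, 1.00000)
Gv1 = (5.09375, 6.18750, 3.93750); divide by 6.18750 → v2 = (0.82323, 1.00000, 0.63636)
Gv2 = (6.01515, 9.48485, 10.29293); divide by 10.29293 → v3 = (0.58440, 0.92149, 1.00000)
Requested entry of v3: 1191/2038 = 0.5844

0.5844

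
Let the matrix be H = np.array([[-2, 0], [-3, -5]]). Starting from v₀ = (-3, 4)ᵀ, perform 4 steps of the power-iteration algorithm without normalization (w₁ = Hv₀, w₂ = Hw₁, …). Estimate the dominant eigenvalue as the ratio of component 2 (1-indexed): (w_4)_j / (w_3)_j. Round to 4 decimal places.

w1 = Hv₀ = (6, -11)
w2 = Hw1 = (-12, 37)
w3 = Hw2 = (24, -149)
w4 = Hw3 = (-48, 673)
Ratio at component: 673 / -149 = -4.5168

λ ≈ -4.5168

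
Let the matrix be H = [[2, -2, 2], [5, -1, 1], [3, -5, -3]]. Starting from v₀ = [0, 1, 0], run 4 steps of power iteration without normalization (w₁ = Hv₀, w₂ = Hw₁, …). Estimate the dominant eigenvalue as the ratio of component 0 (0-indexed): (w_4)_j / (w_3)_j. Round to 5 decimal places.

w1 = Hv₀ = (-2, -1, -5)
w2 = Hw1 = (-12, -14, 14)
w3 = Hw2 = (32, -32, -8)
w4 = Hw3 = (112, 184, 280)
Ratio at component: 112 / 32 = 3.50000

3.50000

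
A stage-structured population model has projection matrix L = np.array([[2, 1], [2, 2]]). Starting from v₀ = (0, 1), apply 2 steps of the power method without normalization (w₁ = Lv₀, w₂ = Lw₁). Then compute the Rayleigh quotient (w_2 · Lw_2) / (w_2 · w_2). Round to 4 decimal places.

λ ≈ 3.3846

w1 = Lv₀ = (1, 2)
w2 = Lw1 = (4, 6)
Lw2 = (14, 20)
w2·Lw2 = 4·14 + 6·20 = 176; w2·w2 = 4·4 + 6·6 = 52
λ ≈ 176/52 = 3.3846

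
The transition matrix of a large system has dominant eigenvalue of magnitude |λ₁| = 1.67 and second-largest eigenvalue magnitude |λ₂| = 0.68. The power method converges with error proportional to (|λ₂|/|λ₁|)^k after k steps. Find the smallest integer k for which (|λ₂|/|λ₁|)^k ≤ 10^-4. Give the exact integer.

11

|λ₂/λ₁| = 0.68/1.67 = 0.40719
Need k ≥ ln(10^-4) / ln(0.40719) = -9.2103 / -0.8985 ≈ 10.251
Smallest integer k satisfying the bound: 11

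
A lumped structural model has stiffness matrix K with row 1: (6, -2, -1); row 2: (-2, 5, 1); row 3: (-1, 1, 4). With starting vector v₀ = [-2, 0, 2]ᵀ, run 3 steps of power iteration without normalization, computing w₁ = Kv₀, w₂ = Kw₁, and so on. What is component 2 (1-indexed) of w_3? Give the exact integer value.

612

w1 = Kv₀ = (-14, 6, 10)
w2 = Kw1 = (-106, 68, 60)
w3 = Kw2 = (-832, 612, 414)
The requested component of w3 is 612.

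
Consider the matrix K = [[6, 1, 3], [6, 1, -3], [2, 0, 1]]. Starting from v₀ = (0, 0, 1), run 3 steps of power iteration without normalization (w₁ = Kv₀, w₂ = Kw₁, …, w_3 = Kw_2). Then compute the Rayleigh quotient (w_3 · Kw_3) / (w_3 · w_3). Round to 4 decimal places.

λ ≈ 7.8080

w1 = Kv₀ = (6·0 + 1·0 + 3·1; 6·0 + 1·0 + (-3)·1; 2·0 + 0·0 + 1·1) = (3, -3, 1)
w2 = Kw1 = (6·3 + 1·(-3) + 3·1; 6·3 + 1·(-3) + (-3)·1; 2·3 + 0·(-3) + 1·1) = (18, 12, 7)
w3 = Kw2 = (141, 99, 43)
Kw3 = (1074, 816, 325)
w3·Kw3 = 141·1074 + 99·816 + 43·325 = 246193; w3·w3 = 141·141 + 99·99 + 43·43 = 31531
λ ≈ 246193/31531 = 7.8080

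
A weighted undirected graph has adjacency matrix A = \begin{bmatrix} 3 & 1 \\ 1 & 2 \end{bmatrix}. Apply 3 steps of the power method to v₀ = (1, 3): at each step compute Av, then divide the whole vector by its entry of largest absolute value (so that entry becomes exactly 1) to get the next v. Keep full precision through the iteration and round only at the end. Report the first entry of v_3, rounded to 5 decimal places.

1.00000

Av0 = (6.000000, 7.000000); divide by 7.000000 → v1 = (0.857143, 1.000000)
Av1 = (3.571429, 2.857143); divide by 3.571429 → v2 = (1.000000, 0.800000)
Av2 = (3.800000, 2.600000); divide by 3.800000 → v3 = (1.000000, 0.684211)
Requested entry of v3: 95/95 = 1.00000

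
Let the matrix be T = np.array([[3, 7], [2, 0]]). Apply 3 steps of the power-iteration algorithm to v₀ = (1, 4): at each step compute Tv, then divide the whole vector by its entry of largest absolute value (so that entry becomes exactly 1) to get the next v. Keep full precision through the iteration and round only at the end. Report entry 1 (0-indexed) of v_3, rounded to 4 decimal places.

0.2834

Tv0 = (31.00000, 2.00000); divide by 31.00000 → v1 = (1.00000, 0.06452)
Tv1 = (3.45161, 2.00000); divide by 3.45161 → v2 = (1.00000, 0.57944)
Tv2 = (7.05607, 2.00000); divide by 7.05607 → v3 = (1.00000, 0.28344)
Requested entry of v3: 214/755 = 0.2834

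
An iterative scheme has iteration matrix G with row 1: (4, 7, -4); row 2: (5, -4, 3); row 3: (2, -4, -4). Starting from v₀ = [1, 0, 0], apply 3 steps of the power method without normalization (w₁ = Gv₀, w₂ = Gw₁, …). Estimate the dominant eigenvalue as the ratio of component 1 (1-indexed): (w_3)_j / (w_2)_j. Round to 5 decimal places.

λ ≈ 6.83721

w1 = Gv₀ = (4·1 + 7·0 + (-4)·0; 5·1 + (-4)·0 + 3·0; 2·1 + (-4)·0 + (-4)·0) = (4, 5, 2)
w2 = Gw1 = (4·4 + 7·5 + (-4)·2; 5·4 + (-4)·5 + 3·2; 2·4 + (-4)·5 + (-4)·2) = (43, 6, -20)
w3 = Gw2 = (294, 131, 142)
Ratio at component: 294 / 43 = 6.83721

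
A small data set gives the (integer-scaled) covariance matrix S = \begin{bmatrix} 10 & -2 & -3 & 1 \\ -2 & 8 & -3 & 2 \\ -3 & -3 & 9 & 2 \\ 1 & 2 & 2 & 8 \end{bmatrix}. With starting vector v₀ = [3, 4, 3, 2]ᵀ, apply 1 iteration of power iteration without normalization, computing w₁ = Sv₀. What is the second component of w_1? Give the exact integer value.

w1 = Sv₀ = (10·3 + (-2)·4 + (-3)·3 + 1·2; (-2)·3 + 8·4 + (-3)·3 + 2·2; (-3)·3 + (-3)·4 + 9·3 + 2·2; 1·3 + 2·4 + 2·3 + 8·2) = (15, 21, 10, 33)
The requested component of w1 is 21.

21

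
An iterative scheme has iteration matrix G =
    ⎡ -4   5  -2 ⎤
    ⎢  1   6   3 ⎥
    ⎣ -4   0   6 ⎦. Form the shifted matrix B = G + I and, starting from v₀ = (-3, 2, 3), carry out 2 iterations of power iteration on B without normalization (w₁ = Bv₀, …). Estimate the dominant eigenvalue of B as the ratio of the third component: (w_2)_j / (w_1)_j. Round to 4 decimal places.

B = G + I has rows (-3, 5, -2); (1, 7, 3); (-4, 0, 7)
w1 = Bv₀ = ((-3)·(-3) + 5·2 + (-2)·3; 1·(-3) + 7·2 + 3·3; (-4)·(-3) + 0·2 + 7·3) = (13, 20, 33)
w2 = Bw1 = ((-3)·13 + 5·20 + (-2)·33; 1·13 + 7·20 + 3·33; (-4)·13 + 0·20 + 7·33) = (-5, 252, 179)
Ratio: 179/33 = 5.4242

μ ≈ 5.4242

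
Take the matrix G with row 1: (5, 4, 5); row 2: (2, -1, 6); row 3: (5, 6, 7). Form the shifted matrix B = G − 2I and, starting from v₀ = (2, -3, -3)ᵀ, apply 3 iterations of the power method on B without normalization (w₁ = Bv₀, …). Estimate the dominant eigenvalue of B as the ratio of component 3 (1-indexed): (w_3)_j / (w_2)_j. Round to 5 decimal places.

μ ≈ 12.92000

B = G − 2I has rows (3, 4, 5); (2, -3, 6); (5, 6, 5)
w1 = Bv₀ = (3·2 + 4·(-3) + 5·(-3); 2·2 + (-3)·(-3) + 6·(-3); 5·2 + 6·(-3) + 5·(-3)) = (-21, -5, -23)
w2 = Bw1 = (3·(-21) + 4·(-5) + 5·(-23); 2·(-21) + (-3)·(-5) + 6·(-23); 5·(-21) + 6·(-5) + 5·(-23)) = (-198, -165, -250)
w3 = Bw2 = (-2504, -1401, -3230)
Ratio: -3230/-250 = 12.92000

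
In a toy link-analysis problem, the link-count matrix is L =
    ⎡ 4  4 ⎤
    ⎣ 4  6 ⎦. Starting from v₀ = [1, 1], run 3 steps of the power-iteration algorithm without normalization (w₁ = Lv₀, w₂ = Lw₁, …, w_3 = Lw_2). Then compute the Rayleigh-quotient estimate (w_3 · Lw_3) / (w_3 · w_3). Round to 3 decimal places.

9.123

w1 = Lv₀ = (4·1 + 4·1; 4·1 + 6·1) = (8, 10)
w2 = Lw1 = (4·8 + 4·10; 4·8 + 6·10) = (72, 92)
w3 = Lw2 = (656, 840)
Lw3 = (5984, 7664)
w3·Lw3 = 656·5984 + 840·7664 = 10363264; w3·w3 = 656·656 + 840·840 = 1135936
λ ≈ 10363264/1135936 = 9.123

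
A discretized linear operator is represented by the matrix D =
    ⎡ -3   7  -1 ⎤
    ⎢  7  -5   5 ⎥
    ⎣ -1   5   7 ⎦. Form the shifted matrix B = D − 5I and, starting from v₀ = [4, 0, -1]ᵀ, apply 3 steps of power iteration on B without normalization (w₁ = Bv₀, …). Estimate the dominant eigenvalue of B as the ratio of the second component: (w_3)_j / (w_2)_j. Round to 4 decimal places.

μ ≈ -17.4948

B = D − 5I has rows (-8, 7, -1); (7, -10, 5); (-1, 5, 2)
w1 = Bv₀ = (-31, 23, -6)
w2 = Bw1 = (415, -477, 134)
w3 = Bw2 = (-6793, 8345, -2532)
Ratio: 8345/-477 = -17.4948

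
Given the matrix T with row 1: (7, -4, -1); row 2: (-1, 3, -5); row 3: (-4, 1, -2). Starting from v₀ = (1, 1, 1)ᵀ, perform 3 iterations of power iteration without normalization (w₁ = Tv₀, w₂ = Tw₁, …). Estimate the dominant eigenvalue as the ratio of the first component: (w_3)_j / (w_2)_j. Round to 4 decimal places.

5.2258

w1 = Tv₀ = (2, -3, -5)
w2 = Tw1 = (31, 14, -1)
w3 = Tw2 = (162, 16, -108)
Ratio at component: 162 / 31 = 5.2258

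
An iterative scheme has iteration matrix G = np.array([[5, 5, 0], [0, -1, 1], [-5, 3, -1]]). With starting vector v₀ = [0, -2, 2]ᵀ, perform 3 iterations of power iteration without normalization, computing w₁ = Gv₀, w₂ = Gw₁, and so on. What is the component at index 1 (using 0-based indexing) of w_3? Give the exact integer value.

w1 = Gv₀ = (5·0 + 5·(-2) + 0·2; 0·0 + (-1)·(-2) + 1·2; (-5)·0 + 3·(-2) + (-1)·2) = (-10, 4, -8)
w2 = Gw1 = (5·(-10) + 5·4 + 0·(-8); 0·(-10) + (-1)·4 + 1·(-8); (-5)·(-10) + 3·4 + (-1)·(-8)) = (-30, -12, 70)
w3 = Gw2 = (-210, 82, 44)
The requested component of w3 is 82.

82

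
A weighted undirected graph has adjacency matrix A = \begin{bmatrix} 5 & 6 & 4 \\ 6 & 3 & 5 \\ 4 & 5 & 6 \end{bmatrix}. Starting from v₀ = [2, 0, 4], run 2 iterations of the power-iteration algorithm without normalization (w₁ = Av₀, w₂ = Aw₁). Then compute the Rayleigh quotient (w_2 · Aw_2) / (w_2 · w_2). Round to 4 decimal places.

λ ≈ 14.6756

w1 = Av₀ = (26, 32, 32)
w2 = Aw1 = (450, 412, 456)
Aw2 = (6546, 6216, 6596)
w2·Aw2 = 450·6546 + 412·6216 + 456·6596 = 8514468; w2·w2 = 450·450 + 412·412 + 456·456 = 580180
λ ≈ 8514468/580180 = 14.6756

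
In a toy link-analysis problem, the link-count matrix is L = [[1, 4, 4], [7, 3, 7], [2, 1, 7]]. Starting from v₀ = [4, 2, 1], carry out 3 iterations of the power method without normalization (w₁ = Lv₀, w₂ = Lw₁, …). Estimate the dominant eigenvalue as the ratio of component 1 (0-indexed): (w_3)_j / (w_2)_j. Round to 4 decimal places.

w1 = Lv₀ = (1·4 + 4·2 + 4·1; 7·4 + 3·2 + 7·1; 2·4 + 1·2 + 7·1) = (16, 41, 17)
w2 = Lw1 = (1·16 + 4·41 + 4·17; 7·16 + 3·41 + 7·17; 2·16 + 1·41 + 7·17) = (248, 354, 192)
w3 = Lw2 = (2432, 4142, 2194)
Ratio at component: 4142 / 354 = 11.7006

11.7006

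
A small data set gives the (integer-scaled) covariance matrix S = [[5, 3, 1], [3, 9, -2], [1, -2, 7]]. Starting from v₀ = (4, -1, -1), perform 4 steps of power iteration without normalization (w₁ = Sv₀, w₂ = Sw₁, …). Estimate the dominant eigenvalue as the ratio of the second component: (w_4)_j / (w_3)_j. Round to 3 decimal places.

w1 = Sv₀ = (5·4 + 3·(-1) + 1·(-1); 3·4 + 9·(-1) + (-2)·(-1); 1·4 + (-2)·(-1) + 7·(-1)) = (16, 5, -1)
w2 = Sw1 = (5·16 + 3·5 + 1·(-1); 3·16 + 9·5 + (-2)·(-1); 1·16 + (-2)·5 + 7·(-1)) = (94, 95, -1)
w3 = Sw2 = (754, 1139, -103)
w4 = Sw3 = (7084, 12719, -2245)
Ratio at component: 12719 / 1139 = 11.167

11.167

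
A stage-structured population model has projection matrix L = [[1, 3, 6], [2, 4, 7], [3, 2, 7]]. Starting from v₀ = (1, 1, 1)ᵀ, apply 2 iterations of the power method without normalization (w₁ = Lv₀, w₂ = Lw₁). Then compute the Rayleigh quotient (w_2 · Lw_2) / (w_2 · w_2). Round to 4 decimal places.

λ ≈ 11.8235

w1 = Lv₀ = (10, 13, 12)
w2 = Lw1 = (121, 156, 140)
Lw2 = (1429, 1846, 1655)
w2·Lw2 = 121·1429 + 156·1846 + 140·1655 = 692585; w2·w2 = 121·121 + 156·156 + 140·140 = 58577
λ ≈ 692585/58577 = 11.8235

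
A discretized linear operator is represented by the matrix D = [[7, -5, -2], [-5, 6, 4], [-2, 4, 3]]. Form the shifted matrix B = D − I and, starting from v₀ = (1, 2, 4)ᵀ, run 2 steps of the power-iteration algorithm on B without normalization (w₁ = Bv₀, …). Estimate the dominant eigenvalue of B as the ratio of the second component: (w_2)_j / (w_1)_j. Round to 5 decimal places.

B = D − I has rows (6, -5, -2); (-5, 5, 4); (-2, 4, 2)
w1 = Bv₀ = (6·1 + (-5)·2 + (-2)·4; (-5)·1 + 5·2 + 4·4; (-2)·1 + 4·2 + 2·4) = (-12, 21, 14)
w2 = Bw1 = (6·(-12) + (-5)·21 + (-2)·14; (-5)·(-12) + 5·21 + 4·14; (-2)·(-12) + 4·21 + 2·14) = (-205, 221, 136)
Ratio: 221/21 = 10.52381

μ ≈ 10.52381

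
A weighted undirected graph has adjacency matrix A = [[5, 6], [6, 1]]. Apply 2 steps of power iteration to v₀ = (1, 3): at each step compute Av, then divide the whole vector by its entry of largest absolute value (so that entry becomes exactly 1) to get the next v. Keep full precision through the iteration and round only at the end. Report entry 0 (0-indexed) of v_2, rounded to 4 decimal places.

Av0 = (23.00000, 9.00000); divide by 23.00000 → v1 = (1.00000, 0.39130)
Av1 = (7.34783, 6.39130); divide by 7.34783 → v2 = (1.00000, 0.86982)
Requested entry of v2: 169/169 = 1.0000

1.0000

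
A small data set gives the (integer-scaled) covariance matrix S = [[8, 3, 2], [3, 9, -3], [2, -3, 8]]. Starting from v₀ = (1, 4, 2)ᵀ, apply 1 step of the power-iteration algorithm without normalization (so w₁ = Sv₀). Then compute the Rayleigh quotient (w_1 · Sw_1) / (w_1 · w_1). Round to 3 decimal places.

w1 = Sv₀ = (8·1 + 3·4 + 2·2; 3·1 + 9·4 + (-3)·2; 2·1 + (-3)·4 + 8·2) = (24, 33, 6)
Sw1 = (303, 351, -3)
w1·Sw1 = 24·303 + 33·351 + 6·(-3) = 18837; w1·w1 = 24·24 + 33·33 + 6·6 = 1701
λ ≈ 18837/1701 = 11.074

11.074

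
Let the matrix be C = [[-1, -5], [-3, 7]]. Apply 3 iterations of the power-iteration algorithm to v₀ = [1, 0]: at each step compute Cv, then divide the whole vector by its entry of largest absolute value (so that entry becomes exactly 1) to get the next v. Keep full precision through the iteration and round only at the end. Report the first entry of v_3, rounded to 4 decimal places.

Cv0 = (-1.00000, -3.00000); divide by -3.00000 → v1 = (0.33333, 1.00000)
Cv1 = (-5.33333, 6.00000); divide by 6.00000 → v2 = (-0.88889, 1.00000)
Cv2 = (-4.11111, 9.66667); divide by 9.66667 → v3 = (-0.42529, 1.00000)
Requested entry of v3: 74/-174 = -0.4253

-0.4253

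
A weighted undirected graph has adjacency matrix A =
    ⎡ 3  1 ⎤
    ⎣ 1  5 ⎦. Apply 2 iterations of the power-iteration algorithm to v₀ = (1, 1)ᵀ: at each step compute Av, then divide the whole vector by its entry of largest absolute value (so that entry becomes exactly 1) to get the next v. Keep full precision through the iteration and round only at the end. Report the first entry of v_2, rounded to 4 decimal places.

0.5294

Av0 = (4.00000, 6.00000); divide by 6.00000 → v1 = (0.66667, 1.00000)
Av1 = (3.00000, 5.66667); divide by 5.66667 → v2 = (0.52941, 1.00000)
Requested entry of v2: 18/34 = 0.5294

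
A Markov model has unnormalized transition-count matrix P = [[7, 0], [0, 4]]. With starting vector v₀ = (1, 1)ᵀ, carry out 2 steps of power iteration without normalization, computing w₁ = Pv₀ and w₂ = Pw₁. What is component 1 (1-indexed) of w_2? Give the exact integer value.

w1 = Pv₀ = (7, 4)
w2 = Pw1 = (49, 16)
The requested component of w2 is 49.

49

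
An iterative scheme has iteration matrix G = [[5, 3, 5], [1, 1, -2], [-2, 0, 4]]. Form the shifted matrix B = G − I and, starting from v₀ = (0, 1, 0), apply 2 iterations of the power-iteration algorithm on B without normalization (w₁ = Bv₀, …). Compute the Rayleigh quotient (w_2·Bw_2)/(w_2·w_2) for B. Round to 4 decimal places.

μ ≈ 3.4286

B = G − I has rows (4, 3, 5); (1, 0, -2); (-2, 0, 3)
w1 = Bv₀ = (3, 0, 0)
w2 = Bw1 = (12, 3, -6)
Bw2 = (27, 24, -42)
w2·Bw2 = 648; w2·w2 = 189; μ ≈ 648/189 = 3.4286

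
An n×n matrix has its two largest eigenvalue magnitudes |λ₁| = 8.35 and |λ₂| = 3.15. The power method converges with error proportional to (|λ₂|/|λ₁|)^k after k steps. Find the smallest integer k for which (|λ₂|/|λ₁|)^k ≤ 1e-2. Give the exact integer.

5

|λ₂/λ₁| = 3.15/8.35 = 0.37725
Need k ≥ ln(1e-2) / ln(0.37725) = -4.6052 / -0.9749 ≈ 4.724
Smallest integer k satisfying the bound: 5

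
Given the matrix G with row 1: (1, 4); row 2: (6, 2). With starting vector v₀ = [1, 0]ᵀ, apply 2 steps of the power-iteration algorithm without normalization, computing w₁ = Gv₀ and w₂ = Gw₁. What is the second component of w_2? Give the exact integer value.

18

w1 = Gv₀ = (1·1 + 4·0; 6·1 + 2·0) = (1, 6)
w2 = Gw1 = (1·1 + 4·6; 6·1 + 2·6) = (25, 18)
The requested component of w2 is 18.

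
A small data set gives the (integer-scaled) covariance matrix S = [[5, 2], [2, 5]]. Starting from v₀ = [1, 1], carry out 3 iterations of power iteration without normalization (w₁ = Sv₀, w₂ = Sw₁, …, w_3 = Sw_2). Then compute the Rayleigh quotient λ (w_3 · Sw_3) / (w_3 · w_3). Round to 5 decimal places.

w1 = Sv₀ = (5·1 + 2·1; 2·1 + 5·1) = (7, 7)
w2 = Sw1 = (5·7 + 2·7; 2·7 + 5·7) = (49, 49)
w3 = Sw2 = (343, 343)
Sw3 = (2401, 2401)
w3·Sw3 = 343·2401 + 343·2401 = 1647086; w3·w3 = 343·343 + 343·343 = 235298
λ ≈ 1647086/235298 = 7.00000

λ ≈ 7.00000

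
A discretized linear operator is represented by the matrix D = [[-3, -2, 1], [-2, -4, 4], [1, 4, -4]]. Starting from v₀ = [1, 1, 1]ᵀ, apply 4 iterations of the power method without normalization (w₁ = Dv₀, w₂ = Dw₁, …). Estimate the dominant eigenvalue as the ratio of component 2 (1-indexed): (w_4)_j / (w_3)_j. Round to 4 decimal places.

-8.8202

w1 = Dv₀ = ((-3)·1 + (-2)·1 + 1·1; (-2)·1 + (-4)·1 + 4·1; 1·1 + 4·1 + (-4)·1) = (-4, -2, 1)
w2 = Dw1 = ((-3)·(-4) + (-2)·(-2) + 1·1; (-2)·(-4) + (-4)·(-2) + 4·1; 1·(-4) + 4·(-2) + (-4)·1) = (17, 20, -16)
w3 = Dw2 = (-107, -178, 161)
w4 = Dw3 = (838, 1570, -1463)
Ratio at component: 1570 / -178 = -8.8202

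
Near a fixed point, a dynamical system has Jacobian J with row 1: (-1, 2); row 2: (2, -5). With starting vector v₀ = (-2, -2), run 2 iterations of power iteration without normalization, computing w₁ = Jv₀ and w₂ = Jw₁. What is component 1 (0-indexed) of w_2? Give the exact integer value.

w1 = Jv₀ = ((-1)·(-2) + 2·(-2); 2·(-2) + (-5)·(-2)) = (-2, 6)
w2 = Jw1 = ((-1)·(-2) + 2·6; 2·(-2) + (-5)·6) = (14, -34)
The requested component of w2 is -34.

-34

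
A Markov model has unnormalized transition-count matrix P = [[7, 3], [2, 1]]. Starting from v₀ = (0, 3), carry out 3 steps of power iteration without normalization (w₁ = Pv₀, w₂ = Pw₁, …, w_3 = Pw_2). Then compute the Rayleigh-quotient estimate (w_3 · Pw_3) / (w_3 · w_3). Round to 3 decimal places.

w1 = Pv₀ = (7·0 + 3·3; 2·0 + 1·3) = (9, 3)
w2 = Pw1 = (7·9 + 3·3; 2·9 + 1·3) = (72, 21)
w3 = Pw2 = (567, 165)
Pw3 = (4464, 1299)
w3·Pw3 = 567·4464 + 165·1299 = 2745423; w3·w3 = 567·567 + 165·165 = 348714
λ ≈ 2745423/348714 = 7.873

7.873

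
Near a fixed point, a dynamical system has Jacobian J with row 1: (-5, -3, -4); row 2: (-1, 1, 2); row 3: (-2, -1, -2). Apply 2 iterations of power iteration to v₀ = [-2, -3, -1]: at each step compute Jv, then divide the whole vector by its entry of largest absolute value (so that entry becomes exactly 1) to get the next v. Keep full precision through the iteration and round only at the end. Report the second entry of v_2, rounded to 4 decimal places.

Jv0 = (23.00000, -3.00000, 9.00000); divide by 23.00000 → v1 = (1.00000, -0.13043, 0.39130)
Jv1 = (-6.17391, -0.34783, -2.65217); divide by -6.17391 → v2 = (1.00000, 0.05634, 0.42958)
Requested entry of v2: -8/-142 = 0.0563

0.0563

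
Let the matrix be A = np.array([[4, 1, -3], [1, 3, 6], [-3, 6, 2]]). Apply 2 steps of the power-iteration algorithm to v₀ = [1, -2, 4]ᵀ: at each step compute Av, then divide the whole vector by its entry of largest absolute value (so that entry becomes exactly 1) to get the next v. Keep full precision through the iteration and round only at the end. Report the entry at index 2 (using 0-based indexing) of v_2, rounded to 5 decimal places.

1.00000

Av0 = (-10.000000, 19.000000, -7.000000); divide by 19.000000 → v1 = (-0.526316, 1.000000, -0.368421)
Av1 = (0.000000, 0.263158, 6.842105); divide by 6.842105 → v2 = (0.000000, 0.038462, 1.000000)
Requested entry of v2: 130/130 = 1.00000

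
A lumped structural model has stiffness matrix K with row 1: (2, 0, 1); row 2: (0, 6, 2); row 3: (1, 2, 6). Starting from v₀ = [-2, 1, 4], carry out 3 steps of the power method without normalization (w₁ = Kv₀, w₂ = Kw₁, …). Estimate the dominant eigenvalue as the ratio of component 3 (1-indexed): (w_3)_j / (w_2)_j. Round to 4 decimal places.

w1 = Kv₀ = (2·(-2) + 0·1 + 1·4; 0·(-2) + 6·1 + 2·4; 1·(-2) + 2·1 + 6·4) = (0, 14, 24)
w2 = Kw1 = (2·0 + 0·14 + 1·24; 0·0 + 6·14 + 2·24; 1·0 + 2·14 + 6·24) = (24, 132, 172)
w3 = Kw2 = (220, 1136, 1320)
Ratio at component: 1320 / 172 = 7.6744

λ ≈ 7.6744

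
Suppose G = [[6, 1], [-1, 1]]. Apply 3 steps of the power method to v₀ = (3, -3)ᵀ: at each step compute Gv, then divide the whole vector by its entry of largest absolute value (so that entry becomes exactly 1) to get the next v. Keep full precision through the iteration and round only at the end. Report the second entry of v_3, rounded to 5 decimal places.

-0.21739

Gv0 = (15.000000, -6.000000); divide by 15.000000 → v1 = (1.000000, -0.400000)
Gv1 = (5.600000, -1.400000); divide by 5.600000 → v2 = (1.000000, -0.250000)
Gv2 = (5.750000, -1.250000); divide by 5.750000 → v3 = (1.000000, -0.217391)
Requested entry of v3: -105/483 = -0.21739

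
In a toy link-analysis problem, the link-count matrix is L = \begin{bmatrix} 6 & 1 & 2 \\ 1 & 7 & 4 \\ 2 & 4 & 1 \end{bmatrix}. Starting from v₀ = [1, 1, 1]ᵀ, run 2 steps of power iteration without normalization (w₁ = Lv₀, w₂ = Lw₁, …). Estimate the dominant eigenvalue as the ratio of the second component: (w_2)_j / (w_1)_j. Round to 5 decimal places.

w1 = Lv₀ = (6·1 + 1·1 + 2·1; 1·1 + 7·1 + 4·1; 2·1 + 4·1 + 1·1) = (9, 12, 7)
w2 = Lw1 = (6·9 + 1·12 + 2·7; 1·9 + 7·12 + 4·7; 2·9 + 4·12 + 1·7) = (80, 121, 73)
Ratio at component: 121 / 12 = 10.08333

10.08333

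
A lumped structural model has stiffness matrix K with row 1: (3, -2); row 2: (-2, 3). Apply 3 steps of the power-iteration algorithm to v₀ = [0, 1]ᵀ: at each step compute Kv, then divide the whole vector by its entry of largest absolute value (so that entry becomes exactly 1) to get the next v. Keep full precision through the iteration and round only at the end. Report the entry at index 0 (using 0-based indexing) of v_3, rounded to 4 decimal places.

Kv0 = (-2.00000, 3.00000); divide by 3.00000 → v1 = (-0.66667, 1.00000)
Kv1 = (-4.00000, 4.33333); divide by 4.33333 → v2 = (-0.92308, 1.00000)
Kv2 = (-4.76923, 4.84615); divide by 4.84615 → v3 = (-0.98413, 1.00000)
Requested entry of v3: -62/63 = -0.9841

-0.9841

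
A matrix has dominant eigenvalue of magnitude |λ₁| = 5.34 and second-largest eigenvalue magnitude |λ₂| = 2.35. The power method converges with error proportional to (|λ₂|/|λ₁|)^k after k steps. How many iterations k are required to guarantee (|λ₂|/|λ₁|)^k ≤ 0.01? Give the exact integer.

|λ₂/λ₁| = 2.35/5.34 = 0.44007
Need k ≥ ln(0.01) / ln(0.44007) = -4.6052 / -0.8208 ≈ 5.611
Smallest integer k satisfying the bound: 6

6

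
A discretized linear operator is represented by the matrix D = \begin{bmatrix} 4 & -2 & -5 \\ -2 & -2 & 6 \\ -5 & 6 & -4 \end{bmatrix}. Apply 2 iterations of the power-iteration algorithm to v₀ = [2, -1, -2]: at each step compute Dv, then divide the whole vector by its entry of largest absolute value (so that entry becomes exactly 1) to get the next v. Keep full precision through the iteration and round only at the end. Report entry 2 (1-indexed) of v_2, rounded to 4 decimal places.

0.3947

Dv0 = (20.00000, -14.00000, -8.00000); divide by 20.00000 → v1 = (1.00000, -0.70000, -0.40000)
Dv1 = (7.40000, -3.00000, -7.60000); divide by -7.60000 → v2 = (-0.97368, 0.39474, 1.00000)
Requested entry of v2: -60/-152 = 0.3947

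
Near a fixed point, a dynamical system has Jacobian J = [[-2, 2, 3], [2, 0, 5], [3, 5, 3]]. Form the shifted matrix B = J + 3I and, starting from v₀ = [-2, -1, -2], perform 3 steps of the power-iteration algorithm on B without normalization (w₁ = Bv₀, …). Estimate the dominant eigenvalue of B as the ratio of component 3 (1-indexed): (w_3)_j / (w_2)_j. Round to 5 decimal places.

11.01581

B = J + 3I has rows (1, 2, 3); (2, 3, 5); (3, 5, 6)
w1 = Bv₀ = (-10, -17, -23)
w2 = Bw1 = (-113, -186, -253)
w3 = Bw2 = (-1244, -2049, -2787)
Ratio: -2787/-253 = 11.01581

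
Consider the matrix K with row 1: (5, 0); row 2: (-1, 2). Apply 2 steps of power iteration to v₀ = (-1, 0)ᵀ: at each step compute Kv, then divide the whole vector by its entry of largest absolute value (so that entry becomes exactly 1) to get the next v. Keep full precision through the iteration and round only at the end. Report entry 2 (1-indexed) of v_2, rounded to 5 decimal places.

-0.28000

Kv0 = (-5.000000, 1.000000); divide by -5.000000 → v1 = (1.000000, -0.200000)
Kv1 = (5.000000, -1.400000); divide by 5.000000 → v2 = (1.000000, -0.280000)
Requested entry of v2: 7/-25 = -0.28000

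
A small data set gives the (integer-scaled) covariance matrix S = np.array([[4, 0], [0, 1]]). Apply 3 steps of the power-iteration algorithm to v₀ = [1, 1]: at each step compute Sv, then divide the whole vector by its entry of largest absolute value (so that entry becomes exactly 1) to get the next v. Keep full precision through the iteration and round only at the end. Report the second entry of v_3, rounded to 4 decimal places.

0.0156

Sv0 = (4.00000, 1.00000); divide by 4.00000 → v1 = (1.00000, 0.25000)
Sv1 = (4.00000, 0.25000); divide by 4.00000 → v2 = (1.00000, 0.06250)
Sv2 = (4.00000, 0.06250); divide by 4.00000 → v3 = (1.00000, 0.01563)
Requested entry of v3: 1/64 = 0.0156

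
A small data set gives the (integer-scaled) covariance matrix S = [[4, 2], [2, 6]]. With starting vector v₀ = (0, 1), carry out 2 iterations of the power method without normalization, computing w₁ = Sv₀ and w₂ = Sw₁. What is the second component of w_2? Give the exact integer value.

w1 = Sv₀ = (4·0 + 2·1; 2·0 + 6·1) = (2, 6)
w2 = Sw1 = (4·2 + 2·6; 2·2 + 6·6) = (20, 40)
The requested component of w2 is 40.

40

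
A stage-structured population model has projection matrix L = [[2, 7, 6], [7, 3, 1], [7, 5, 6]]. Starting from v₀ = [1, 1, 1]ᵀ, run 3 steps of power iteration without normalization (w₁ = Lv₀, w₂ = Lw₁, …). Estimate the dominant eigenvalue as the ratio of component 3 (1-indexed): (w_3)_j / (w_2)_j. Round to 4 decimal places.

14.5261

w1 = Lv₀ = (2·1 + 7·1 + 6·1; 7·1 + 3·1 + 1·1; 7·1 + 5·1 + 6·1) = (15, 11, 18)
w2 = Lw1 = (2·15 + 7·11 + 6·18; 7·15 + 3·11 + 1·18; 7·15 + 5·11 + 6·18) = (215, 156, 268)
w3 = Lw2 = (3130, 2241, 3893)
Ratio at component: 3893 / 268 = 14.5261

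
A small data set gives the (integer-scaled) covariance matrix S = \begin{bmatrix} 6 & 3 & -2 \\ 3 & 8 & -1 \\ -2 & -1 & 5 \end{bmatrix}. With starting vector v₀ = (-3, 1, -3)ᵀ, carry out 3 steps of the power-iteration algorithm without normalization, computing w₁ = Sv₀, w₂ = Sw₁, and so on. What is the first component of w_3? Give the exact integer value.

w1 = Sv₀ = (6·(-3) + 3·1 + (-2)·(-3); 3·(-3) + 8·1 + (-1)·(-3); (-2)·(-3) + (-1)·1 + 5·(-3)) = (-9, 2, -10)
w2 = Sw1 = (6·(-9) + 3·2 + (-2)·(-10); 3·(-9) + 8·2 + (-1)·(-10); (-2)·(-9) + (-1)·2 + 5·(-10)) = (-28, -1, -34)
w3 = Sw2 = (-103, -58, -113)
The requested component of w3 is -103.

-103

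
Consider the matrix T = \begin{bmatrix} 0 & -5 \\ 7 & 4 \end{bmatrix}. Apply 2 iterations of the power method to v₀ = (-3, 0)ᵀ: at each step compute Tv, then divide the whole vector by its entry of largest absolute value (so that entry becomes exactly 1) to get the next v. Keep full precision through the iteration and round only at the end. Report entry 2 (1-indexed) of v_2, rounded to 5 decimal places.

Tv0 = (0.000000, -21.000000); divide by -21.000000 → v1 = (0.000000, 1.000000)
Tv1 = (-5.000000, 4.000000); divide by -5.000000 → v2 = (1.000000, -0.800000)
Requested entry of v2: -84/105 = -0.80000

-0.80000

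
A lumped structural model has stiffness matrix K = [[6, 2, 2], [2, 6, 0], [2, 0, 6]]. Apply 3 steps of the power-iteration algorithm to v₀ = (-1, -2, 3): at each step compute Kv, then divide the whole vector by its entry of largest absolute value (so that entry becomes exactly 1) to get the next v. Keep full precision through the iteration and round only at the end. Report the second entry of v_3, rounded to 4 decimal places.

Kv0 = (-4.00000, -14.00000, 16.00000); divide by 16.00000 → v1 = (-0.25000, -0.87500, 1.00000)
Kv1 = (-1.25000, -5.75000, 5.50000); divide by -5.75000 → v2 = (0.21739, 1.00000, -0.95652)
Kv2 = (1.39130, 6.43478, -5.30435); divide by 6.43478 → v3 = (0.21622, 1.00000, -0.82432)
Requested entry of v3: -592/-592 = 1.0000

1.0000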